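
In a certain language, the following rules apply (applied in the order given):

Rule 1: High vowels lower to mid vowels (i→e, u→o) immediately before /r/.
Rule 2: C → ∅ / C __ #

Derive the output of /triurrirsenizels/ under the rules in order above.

triorrersenizel

Rule 1 (pre-rhotic lowering): /u/ is a high vowel immediately before /r/, so it lowers to [o]. /i/ is a high vowel immediately before /r/, so it lowers to [e]. /triurrirsenizels/ → triorrersenizels.
Rule 2 (final cluster simplification): /s/ is the second consonant of a word-final cluster /ls/, so it deletes. /triorrersenizels/ → triorrersenizel.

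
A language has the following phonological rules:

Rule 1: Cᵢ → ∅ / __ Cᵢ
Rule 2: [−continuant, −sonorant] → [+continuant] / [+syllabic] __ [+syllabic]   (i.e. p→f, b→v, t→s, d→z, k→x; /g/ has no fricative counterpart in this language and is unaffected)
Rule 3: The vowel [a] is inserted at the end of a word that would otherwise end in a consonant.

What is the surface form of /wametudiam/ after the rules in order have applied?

Rule 1 (degemination): no segment meets the environment; /wametudiam/ is unchanged.
Rule 2 (intervocalic spirantization): /t/ is a stop between vowels /e/ and /u/, so it spirantizes to the fricative [s]. /d/ is a stop between vowels /u/ and /i/, so it spirantizes to the fricative [z]. /wametudiam/ → wamesuziam.
Rule 3 (final a-epenthesis): the form ends in the consonant /m/, so [a] is inserted word-finally. /wamesuziam/ → wamesuziama.

wamesuziama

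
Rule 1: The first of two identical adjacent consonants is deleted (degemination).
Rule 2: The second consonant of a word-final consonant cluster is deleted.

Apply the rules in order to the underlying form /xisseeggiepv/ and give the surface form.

Rule 1 (degemination): /ss/ is a geminate; the first /s/ deletes. /gg/ is a geminate; the first /g/ deletes. /xisseeggiepv/ → xiseegiepv.
Rule 2 (final cluster simplification): /v/ is the second consonant of a word-final cluster /pv/, so it deletes. /xiseegiepv/ → xiseegiep.

xiseegiep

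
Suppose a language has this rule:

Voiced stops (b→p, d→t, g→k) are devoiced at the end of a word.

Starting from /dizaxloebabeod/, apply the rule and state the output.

dizaxloebabeot

Scanning /dizaxloebabeod/: /d/ at position 1 is not in the conditioning environment; /b/ at position 9 is not in the conditioning environment; /b/ at position 11 is not in the conditioning environment; /d/ is a voiced stop in word-final position, so it devoices to [t].
Result: [dizaxloebabeot].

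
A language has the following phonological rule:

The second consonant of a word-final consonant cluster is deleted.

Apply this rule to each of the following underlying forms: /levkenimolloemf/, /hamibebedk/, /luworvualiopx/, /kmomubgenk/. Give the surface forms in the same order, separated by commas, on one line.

levkenimolloem, hamibebed, luworvualiop, kmomubgen

/levkenimolloemf/: /f/ is the second consonant of a word-final cluster /mf/, so it deletes. → [levkenimolloem].
/hamibebedk/: /k/ is the second consonant of a word-final cluster /dk/, so it deletes. → [hamibebed].
/luworvualiopx/: /x/ is the second consonant of a word-final cluster /px/, so it deletes. → [luworvualiop].
/kmomubgenk/: /k/ is the second consonant of a word-final cluster /nk/, so it deletes. → [kmomubgen].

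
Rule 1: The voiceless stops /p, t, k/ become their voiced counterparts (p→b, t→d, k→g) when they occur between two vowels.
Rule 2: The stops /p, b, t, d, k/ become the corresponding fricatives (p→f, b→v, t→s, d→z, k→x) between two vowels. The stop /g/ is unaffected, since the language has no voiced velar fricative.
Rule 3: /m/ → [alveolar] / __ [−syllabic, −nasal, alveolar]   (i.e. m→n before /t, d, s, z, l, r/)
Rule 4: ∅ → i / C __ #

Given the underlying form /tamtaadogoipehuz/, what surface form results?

Rule 1 (intervocalic voicing): /p/ is a voiceless stop between vowels /i/ and /e/, so it voices to [b]. /tamtaadogoipehuz/ → tamtaadogoibehuz.
Rule 2 (intervocalic spirantization): /d/ is a stop between vowels /a/ and /o/, so it spirantizes to the fricative [z]. /b/ is a stop between vowels /i/ and /e/, so it spirantizes to the fricative [v]. /tamtaadogoibehuz/ → tamtaazogoivehuz.
Rule 3 (nasal place assimilation): /m/ precedes the alveolar consonant /t/, so it assimilates in place to [n]. /tamtaazogoivehuz/ → tantaazogoivehuz.
Rule 4 (final i-epenthesis): the form ends in the consonant /z/, so [i] is inserted word-finally. /tantaazogoivehuz/ → tantaazogoivehuzi.

tantaazogoivehuzi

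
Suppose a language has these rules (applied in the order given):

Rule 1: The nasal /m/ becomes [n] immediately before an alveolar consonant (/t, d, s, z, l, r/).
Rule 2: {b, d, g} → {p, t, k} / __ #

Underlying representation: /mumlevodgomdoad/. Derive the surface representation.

Rule 1 (nasal place assimilation): /m/ precedes the alveolar consonant /l/, so it assimilates in place to [n]. /m/ precedes the alveolar consonant /d/, so it assimilates in place to [n]. /mumlevodgomdoad/ → munlevodgondoad.
Rule 2 (final devoicing): /d/ is a voiced stop in word-final position, so it devoices to [t]. /munlevodgondoad/ → munlevodgondoat.

munlevodgondoat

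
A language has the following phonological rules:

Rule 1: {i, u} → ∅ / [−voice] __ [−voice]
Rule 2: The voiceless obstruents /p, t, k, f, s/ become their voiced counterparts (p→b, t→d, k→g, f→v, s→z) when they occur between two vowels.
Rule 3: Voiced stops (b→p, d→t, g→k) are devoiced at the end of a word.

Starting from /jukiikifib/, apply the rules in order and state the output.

Rule 1 (high vowel syncope): /i/ is a high vowel flanked by voiceless consonants /k/ and /f/, so it deletes. /jukiikifib/ → jukiikfib.
Rule 2 (intervocalic voicing): /k/ is a voiceless obstruent between vowels /u/ and /i/, so it voices to [g]. /jukiikfib/ → jugiikfib.
Rule 3 (final devoicing): /b/ is a voiced stop in word-final position, so it devoices to [p]. /jugiikfib/ → jugiikfip.

jugiikfip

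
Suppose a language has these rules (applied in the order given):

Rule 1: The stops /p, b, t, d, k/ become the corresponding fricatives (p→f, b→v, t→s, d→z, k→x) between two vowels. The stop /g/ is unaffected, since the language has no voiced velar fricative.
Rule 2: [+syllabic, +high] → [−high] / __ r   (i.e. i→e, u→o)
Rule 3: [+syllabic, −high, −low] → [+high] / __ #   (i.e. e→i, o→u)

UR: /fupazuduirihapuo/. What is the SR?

Rule 1 (intervocalic spirantization): /p/ is a stop between vowels /u/ and /a/, so it spirantizes to the fricative [f]. /d/ is a stop between vowels /u/ and /u/, so it spirantizes to the fricative [z]. /p/ is a stop between vowels /a/ and /u/, so it spirantizes to the fricative [f]. /fupazuduirihapuo/ → fufazuzuirihafuo.
Rule 2 (pre-rhotic lowering): /i/ is a high vowel immediately before /r/, so it lowers to [e]. /fufazuzuirihafuo/ → fufazuzuerihafuo.
Rule 3 (final vowel raising): /o/ is a mid vowel in word-final position, so it raises to [u]. /fufazuzuerihafuo/ → fufazuzuerihafuu.

fufazuzuerihafuu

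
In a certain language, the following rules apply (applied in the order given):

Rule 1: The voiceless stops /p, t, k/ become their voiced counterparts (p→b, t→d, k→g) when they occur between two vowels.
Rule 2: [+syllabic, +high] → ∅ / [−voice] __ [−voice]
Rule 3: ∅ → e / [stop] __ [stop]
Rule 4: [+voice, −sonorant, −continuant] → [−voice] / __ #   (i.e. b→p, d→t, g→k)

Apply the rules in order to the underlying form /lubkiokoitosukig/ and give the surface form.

lubekiogoidosugik

Rule 1 (intervocalic voicing): /k/ is a voiceless stop between vowels /o/ and /o/, so it voices to [g]. /t/ is a voiceless stop between vowels /i/ and /o/, so it voices to [d]. /k/ is a voiceless stop between vowels /u/ and /i/, so it voices to [g]. /lubkiokoitosukig/ → lubkiogoidosugig.
Rule 2 (high vowel syncope): no segment meets the environment; /lubkiogoidosugig/ is unchanged.
Rule 3 (stop-cluster e-epenthesis): /b/ and /k/ form a stop–stop cluster, so [e] is inserted between them. /lubkiogoidosugig/ → lubekiogoidosugig.
Rule 4 (final devoicing): /g/ is a voiced stop in word-final position, so it devoices to [k]. /lubekiogoidosugig/ → lubekiogoidosugik.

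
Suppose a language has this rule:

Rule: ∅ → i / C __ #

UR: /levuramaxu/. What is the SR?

levuramaxu

No segment of /levuramaxu/ meets the structural description of the rule, so the form surfaces unchanged.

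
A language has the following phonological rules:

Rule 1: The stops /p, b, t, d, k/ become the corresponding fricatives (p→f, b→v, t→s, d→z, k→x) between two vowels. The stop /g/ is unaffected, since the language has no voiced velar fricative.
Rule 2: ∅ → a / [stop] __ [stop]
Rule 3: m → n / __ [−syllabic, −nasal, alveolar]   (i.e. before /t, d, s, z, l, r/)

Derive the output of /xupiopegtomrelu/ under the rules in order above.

Rule 1 (intervocalic spirantization): /p/ is a stop between vowels /u/ and /i/, so it spirantizes to the fricative [f]. /p/ is a stop between vowels /o/ and /e/, so it spirantizes to the fricative [f]. /xupiopegtomrelu/ → xufiofegtomrelu.
Rule 2 (stop-cluster a-epenthesis): /g/ and /t/ form a stop–stop cluster, so [a] is inserted between them. /xufiofegtomrelu/ → xufiofegatomrelu.
Rule 3 (nasal place assimilation): /m/ precedes the alveolar consonant /r/, so it assimilates in place to [n]. /xufiofegatomrelu/ → xufiofegatonrelu.

xufiofegatonrelu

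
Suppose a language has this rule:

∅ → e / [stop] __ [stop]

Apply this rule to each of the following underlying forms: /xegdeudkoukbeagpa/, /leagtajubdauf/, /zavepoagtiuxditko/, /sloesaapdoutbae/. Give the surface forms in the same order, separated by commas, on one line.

xegedeudekoukebeagepa, leagetajubedauf, zavepoagetiuxditeko, sloesaapedoutebae

/xegdeudkoukbeagpa/: /g/ and /d/ form a stop–stop cluster, so [e] is inserted between them. /d/ and /k/ form a stop–stop cluster, so [e] is inserted between them. /k/ and /b/ form a stop–stop cluster, so [e] is inserted between them. /g/ and /p/ form a stop–stop cluster, so [e] is inserted between them. → [xegedeudekoukebeagepa].
/leagtajubdauf/: /g/ and /t/ form a stop–stop cluster, so [e] is inserted between them. /b/ and /d/ form a stop–stop cluster, so [e] is inserted between them. → [leagetajubedauf].
/zavepoagtiuxditko/: /g/ and /t/ form a stop–stop cluster, so [e] is inserted between them. /t/ and /k/ form a stop–stop cluster, so [e] is inserted between them. → [zavepoagetiuxditeko].
/sloesaapdoutbae/: /p/ and /d/ form a stop–stop cluster, so [e] is inserted between them. /t/ and /b/ form a stop–stop cluster, so [e] is inserted between them. → [sloesaapedoutebae].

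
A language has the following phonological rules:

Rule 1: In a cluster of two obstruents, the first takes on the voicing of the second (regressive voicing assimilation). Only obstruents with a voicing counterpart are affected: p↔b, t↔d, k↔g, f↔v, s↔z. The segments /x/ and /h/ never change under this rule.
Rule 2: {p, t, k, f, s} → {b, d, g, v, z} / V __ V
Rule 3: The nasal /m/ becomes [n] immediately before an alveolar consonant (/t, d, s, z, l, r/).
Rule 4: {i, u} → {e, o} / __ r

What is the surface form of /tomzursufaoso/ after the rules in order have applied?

tonzorsuvaozo

Rule 1 (regressive voicing assimilation): no segment meets the environment; /tomzursufaoso/ is unchanged.
Rule 2 (intervocalic voicing): /f/ is a voiceless obstruent between vowels /u/ and /a/, so it voices to [v]. /s/ is a voiceless obstruent between vowels /o/ and /o/, so it voices to [z]. /tomzursufaoso/ → tomzursuvaozo.
Rule 3 (nasal place assimilation): /m/ precedes the alveolar consonant /z/, so it assimilates in place to [n]. /tomzursuvaozo/ → tonzursuvaozo.
Rule 4 (pre-rhotic lowering): /u/ is a high vowel immediately before /r/, so it lowers to [o]. /tonzursuvaozo/ → tonzorsuvaozo.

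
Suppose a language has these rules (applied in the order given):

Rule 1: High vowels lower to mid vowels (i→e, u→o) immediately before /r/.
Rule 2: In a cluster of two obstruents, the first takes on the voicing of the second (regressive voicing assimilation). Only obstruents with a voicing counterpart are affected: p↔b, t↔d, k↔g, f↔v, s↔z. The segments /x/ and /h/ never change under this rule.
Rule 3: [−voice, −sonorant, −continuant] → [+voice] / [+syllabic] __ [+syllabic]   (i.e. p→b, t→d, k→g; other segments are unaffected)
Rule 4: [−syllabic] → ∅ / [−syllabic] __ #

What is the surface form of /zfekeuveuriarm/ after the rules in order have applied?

sfegeuveoriar

Rule 1 (pre-rhotic lowering): /u/ is a high vowel immediately before /r/, so it lowers to [o]. /zfekeuveuriarm/ → zfekeuveoriarm.
Rule 2 (regressive voicing assimilation): /z/ precedes the voiceless obstruent /f/, so it devoices to [s] by assimilation. /zfekeuveoriarm/ → sfekeuveoriarm.
Rule 3 (intervocalic voicing): /k/ is a voiceless stop between vowels /e/ and /e/, so it voices to [g]. /sfekeuveoriarm/ → sfegeuveoriarm.
Rule 4 (final cluster simplification): /m/ is the second consonant of a word-final cluster /rm/, so it deletes. /sfegeuveoriarm/ → sfegeuveoriar.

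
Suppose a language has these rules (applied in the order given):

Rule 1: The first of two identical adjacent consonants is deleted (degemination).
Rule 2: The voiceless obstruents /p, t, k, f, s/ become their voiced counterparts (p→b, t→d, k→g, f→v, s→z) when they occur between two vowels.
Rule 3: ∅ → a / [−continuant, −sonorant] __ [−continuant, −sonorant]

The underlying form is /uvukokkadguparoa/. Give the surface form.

uvugogadagubaroa

Rule 1 (degemination): /kk/ is a geminate; the first /k/ deletes. /uvukokkadguparoa/ → uvukokadguparoa.
Rule 2 (intervocalic voicing): /k/ is a voiceless obstruent between vowels /u/ and /o/, so it voices to [g]. /k/ is a voiceless obstruent between vowels /o/ and /a/, so it voices to [g]. /p/ is a voiceless obstruent between vowels /u/ and /a/, so it voices to [b]. /uvukokadguparoa/ → uvugogadgubaroa.
Rule 3 (stop-cluster a-epenthesis): /d/ and /g/ form a stop–stop cluster, so [a] is inserted between them. /uvugogadgubaroa/ → uvugogadagubaroa.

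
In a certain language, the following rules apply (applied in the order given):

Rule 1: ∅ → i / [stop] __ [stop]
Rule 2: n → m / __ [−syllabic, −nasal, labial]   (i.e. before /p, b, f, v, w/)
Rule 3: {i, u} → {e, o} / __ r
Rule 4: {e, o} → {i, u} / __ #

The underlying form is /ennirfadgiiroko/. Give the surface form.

ennerfadigieroku

Rule 1 (stop-cluster i-epenthesis): /d/ and /g/ form a stop–stop cluster, so [i] is inserted between them. /ennirfadgiiroko/ → ennirfadigiiroko.
Rule 2 (nasal place assimilation): no segment meets the environment; /ennirfadigiiroko/ is unchanged.
Rule 3 (pre-rhotic lowering): /i/ is a high vowel immediately before /r/, so it lowers to [e]. /i/ is a high vowel immediately before /r/, so it lowers to [e]. /ennirfadigiiroko/ → ennerfadigieroko.
Rule 4 (final vowel raising): /o/ is a mid vowel in word-final position, so it raises to [u]. /ennerfadigieroko/ → ennerfadigieroku.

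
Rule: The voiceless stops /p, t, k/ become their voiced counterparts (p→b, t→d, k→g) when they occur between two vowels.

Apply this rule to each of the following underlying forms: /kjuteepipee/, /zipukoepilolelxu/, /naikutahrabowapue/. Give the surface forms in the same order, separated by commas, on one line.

/kjuteepipee/: /t/ is a voiceless stop between vowels /u/ and /e/, so it voices to [d]. /p/ is a voiceless stop between vowels /e/ and /i/, so it voices to [b]. /p/ is a voiceless stop between vowels /i/ and /e/, so it voices to [b]. → [kjudeebibee].
/zipukoepilolelxu/: /p/ is a voiceless stop between vowels /i/ and /u/, so it voices to [b]. /k/ is a voiceless stop between vowels /u/ and /o/, so it voices to [g]. /p/ is a voiceless stop between vowels /e/ and /i/, so it voices to [b]. → [zibugoebilolelxu].
/naikutahrabowapue/: /k/ is a voiceless stop between vowels /i/ and /u/, so it voices to [g]. /t/ is a voiceless stop between vowels /u/ and /a/, so it voices to [d]. /p/ is a voiceless stop between vowels /a/ and /u/, so it voices to [b]. → [naigudahrabowabue].

kjudeebibee, zibugoebilolelxu, naigudahrabowabue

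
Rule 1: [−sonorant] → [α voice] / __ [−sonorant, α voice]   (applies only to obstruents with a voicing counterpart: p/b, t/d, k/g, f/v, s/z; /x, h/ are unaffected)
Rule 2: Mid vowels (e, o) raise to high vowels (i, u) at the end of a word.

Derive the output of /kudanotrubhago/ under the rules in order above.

Rule 1 (regressive voicing assimilation): /b/ precedes the voiceless obstruent /h/, so it devoices to [p] by assimilation. /kudanotrubhago/ → kudanotruphago.
Rule 2 (final vowel raising): /o/ is a mid vowel in word-final position, so it raises to [u]. /kudanotruphago/ → kudanotruphagu.

kudanotruphagu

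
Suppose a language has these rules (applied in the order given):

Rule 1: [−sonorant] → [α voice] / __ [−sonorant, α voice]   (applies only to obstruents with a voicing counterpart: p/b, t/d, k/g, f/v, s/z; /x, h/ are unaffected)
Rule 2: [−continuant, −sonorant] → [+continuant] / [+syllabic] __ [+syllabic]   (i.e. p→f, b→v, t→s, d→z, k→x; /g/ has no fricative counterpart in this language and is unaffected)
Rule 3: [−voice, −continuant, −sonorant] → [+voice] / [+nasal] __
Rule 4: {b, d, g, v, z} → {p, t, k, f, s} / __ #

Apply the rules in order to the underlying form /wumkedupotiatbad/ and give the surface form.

wumgezufosiadbat

Rule 1 (regressive voicing assimilation): /t/ precedes the voiced obstruent /b/, so it voices to [d] by assimilation. /wumkedupotiatbad/ → wumkedupotiadbad.
Rule 2 (intervocalic spirantization): /d/ is a stop between vowels /e/ and /u/, so it spirantizes to the fricative [z]. /p/ is a stop between vowels /u/ and /o/, so it spirantizes to the fricative [f]. /t/ is a stop between vowels /o/ and /i/, so it spirantizes to the fricative [s]. /wumkedupotiadbad/ → wumkezufosiadbad.
Rule 3 (post-nasal voicing): /k/ is a voiceless stop immediately after the nasal /m/, so it voices to [g]. /wumkezufosiadbad/ → wumgezufosiadbad.
Rule 4 (final devoicing): /d/ is a voiced obstruent in word-final position, so it devoices to [t]. /wumgezufosiadbad/ → wumgezufosiadbat.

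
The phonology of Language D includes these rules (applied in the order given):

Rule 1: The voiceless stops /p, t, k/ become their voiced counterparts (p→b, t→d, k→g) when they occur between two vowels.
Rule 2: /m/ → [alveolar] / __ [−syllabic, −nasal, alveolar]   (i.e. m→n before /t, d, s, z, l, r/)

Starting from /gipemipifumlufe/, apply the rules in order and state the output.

gibemibifunlufe

Rule 1 (intervocalic voicing): /p/ is a voiceless stop between vowels /i/ and /e/, so it voices to [b]. /p/ is a voiceless stop between vowels /i/ and /i/, so it voices to [b]. /gipemipifumlufe/ → gibemibifumlufe.
Rule 2 (nasal place assimilation): /m/ precedes the alveolar consonant /l/, so it assimilates in place to [n]. /gibemibifumlufe/ → gibemibifunlufe.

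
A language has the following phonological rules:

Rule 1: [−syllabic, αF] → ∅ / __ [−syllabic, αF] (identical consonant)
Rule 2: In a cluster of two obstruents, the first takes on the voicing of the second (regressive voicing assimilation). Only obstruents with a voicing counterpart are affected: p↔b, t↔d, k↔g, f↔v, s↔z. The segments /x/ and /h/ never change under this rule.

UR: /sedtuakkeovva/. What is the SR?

Rule 1 (degemination): /kk/ is a geminate; the first /k/ deletes. /vv/ is a geminate; the first /v/ deletes. /sedtuakkeovva/ → sedtuakeova.
Rule 2 (regressive voicing assimilation): /d/ precedes the voiceless obstruent /t/, so it devoices to [t] by assimilation. /sedtuakeova/ → settuakeova.

settuakeova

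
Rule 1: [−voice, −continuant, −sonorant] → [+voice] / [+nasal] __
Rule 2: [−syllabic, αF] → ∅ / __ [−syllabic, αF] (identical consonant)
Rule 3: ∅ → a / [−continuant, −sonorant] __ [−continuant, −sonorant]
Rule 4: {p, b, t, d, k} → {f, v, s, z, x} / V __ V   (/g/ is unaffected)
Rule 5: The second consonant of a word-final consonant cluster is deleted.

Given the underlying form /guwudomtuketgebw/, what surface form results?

guwuzomduxesageb

Rule 1 (post-nasal voicing): /t/ is a voiceless stop immediately after the nasal /m/, so it voices to [d]. /guwudomtuketgebw/ → guwudomduketgebw.
Rule 2 (degemination): no segment meets the environment; /guwudomduketgebw/ is unchanged.
Rule 3 (stop-cluster a-epenthesis): /t/ and /g/ form a stop–stop cluster, so [a] is inserted between them. /guwudomduketgebw/ → guwudomduketagebw.
Rule 4 (intervocalic spirantization): /d/ is a stop between vowels /u/ and /o/, so it spirantizes to the fricative [z]. /k/ is a stop between vowels /u/ and /e/, so it spirantizes to the fricative [x]. /t/ is a stop between vowels /e/ and /a/, so it spirantizes to the fricative [s]. /guwudomduketagebw/ → guwuzomduxesagebw.
Rule 5 (final cluster simplification): /w/ is the second consonant of a word-final cluster /bw/, so it deletes. /guwuzomduxesagebw/ → guwuzomduxesageb.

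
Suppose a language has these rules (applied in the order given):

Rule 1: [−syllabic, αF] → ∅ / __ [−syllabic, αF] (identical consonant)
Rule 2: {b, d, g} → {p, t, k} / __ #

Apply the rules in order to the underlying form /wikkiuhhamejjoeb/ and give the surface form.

wikiuhamejoep

Rule 1 (degemination): /kk/ is a geminate; the first /k/ deletes. /hh/ is a geminate; the first /h/ deletes. /jj/ is a geminate; the first /j/ deletes. /wikkiuhhamejjoeb/ → wikiuhamejoeb.
Rule 2 (final devoicing): /b/ is a voiced stop in word-final position, so it devoices to [p]. /wikiuhamejoeb/ → wikiuhamejoep.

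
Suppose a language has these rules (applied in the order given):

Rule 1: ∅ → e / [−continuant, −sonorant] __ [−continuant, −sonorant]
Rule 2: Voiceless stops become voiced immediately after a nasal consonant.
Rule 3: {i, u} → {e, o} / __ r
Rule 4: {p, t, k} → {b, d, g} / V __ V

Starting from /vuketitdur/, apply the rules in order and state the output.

vugedidedor

Rule 1 (stop-cluster e-epenthesis): /t/ and /d/ form a stop–stop cluster, so [e] is inserted between them. /vuketitdur/ → vuketitedur.
Rule 2 (post-nasal voicing): no segment meets the environment; /vuketitedur/ is unchanged.
Rule 3 (pre-rhotic lowering): /u/ is a high vowel immediately before /r/, so it lowers to [o]. /vuketitedur/ → vuketitedor.
Rule 4 (intervocalic voicing): /k/ is a voiceless stop between vowels /u/ and /e/, so it voices to [g]. /t/ is a voiceless stop between vowels /e/ and /i/, so it voices to [d]. /t/ is a voiceless stop between vowels /i/ and /e/, so it voices to [d]. /vuketitedor/ → vugedidedor.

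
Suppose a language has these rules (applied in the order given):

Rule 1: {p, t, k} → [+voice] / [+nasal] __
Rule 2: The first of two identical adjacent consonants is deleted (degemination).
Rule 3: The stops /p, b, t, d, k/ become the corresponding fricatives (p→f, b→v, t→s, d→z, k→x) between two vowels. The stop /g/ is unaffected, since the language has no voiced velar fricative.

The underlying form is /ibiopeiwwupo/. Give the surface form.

Rule 1 (post-nasal voicing): no segment meets the environment; /ibiopeiwwupo/ is unchanged.
Rule 2 (degemination): /ww/ is a geminate; the first /w/ deletes. /ibiopeiwwupo/ → ibiopeiwupo.
Rule 3 (intervocalic spirantization): /b/ is a stop between vowels /i/ and /i/, so it spirantizes to the fricative [v]. /p/ is a stop between vowels /o/ and /e/, so it spirantizes to the fricative [f]. /p/ is a stop between vowels /u/ and /o/, so it spirantizes to the fricative [f]. /ibiopeiwupo/ → iviofeiwufo.

iviofeiwufo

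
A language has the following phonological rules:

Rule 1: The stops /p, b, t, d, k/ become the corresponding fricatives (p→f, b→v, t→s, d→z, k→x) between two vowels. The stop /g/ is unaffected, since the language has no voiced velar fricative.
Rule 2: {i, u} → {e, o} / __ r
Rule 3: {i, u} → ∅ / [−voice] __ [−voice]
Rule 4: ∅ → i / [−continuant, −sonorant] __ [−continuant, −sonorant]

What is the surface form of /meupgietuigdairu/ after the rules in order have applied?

Rule 1 (intervocalic spirantization): /t/ is a stop between vowels /e/ and /u/, so it spirantizes to the fricative [s]. /meupgietuigdairu/ → meupgiesuigdairu.
Rule 2 (pre-rhotic lowering): /i/ is a high vowel immediately before /r/, so it lowers to [e]. /meupgiesuigdairu/ → meupgiesuigdaeru.
Rule 3 (high vowel syncope): no segment meets the environment; /meupgiesuigdaeru/ is unchanged.
Rule 4 (stop-cluster i-epenthesis): /p/ and /g/ form a stop–stop cluster, so [i] is inserted between them. /g/ and /d/ form a stop–stop cluster, so [i] is inserted between them. /meupgiesuigdaeru/ → meupigiesuigidaeru.

meupigiesuigidaeru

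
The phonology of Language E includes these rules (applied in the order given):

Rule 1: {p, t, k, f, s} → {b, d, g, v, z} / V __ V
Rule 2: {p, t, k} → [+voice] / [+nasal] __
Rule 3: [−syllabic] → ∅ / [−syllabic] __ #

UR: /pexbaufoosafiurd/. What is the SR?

Rule 1 (intervocalic voicing): /f/ is a voiceless obstruent between vowels /u/ and /o/, so it voices to [v]. /s/ is a voiceless obstruent between vowels /o/ and /a/, so it voices to [z]. /f/ is a voiceless obstruent between vowels /a/ and /i/, so it voices to [v]. /pexbaufoosafiurd/ → pexbauvoozaviurd.
Rule 2 (post-nasal voicing): no segment meets the environment; /pexbauvoozaviurd/ is unchanged.
Rule 3 (final cluster simplification): /d/ is the second consonant of a word-final cluster /rd/, so it deletes. /pexbauvoozaviurd/ → pexbauvoozaviur.

pexbauvoozaviur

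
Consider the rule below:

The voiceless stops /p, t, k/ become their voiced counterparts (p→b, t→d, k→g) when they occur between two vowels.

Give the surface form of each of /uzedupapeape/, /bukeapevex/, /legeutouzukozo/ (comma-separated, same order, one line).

uzedubabeabe, bugeabevex, legeudouzugozo

/uzedupapeape/: /p/ is a voiceless stop between vowels /u/ and /a/, so it voices to [b]. /p/ is a voiceless stop between vowels /a/ and /e/, so it voices to [b]. /p/ is a voiceless stop between vowels /a/ and /e/, so it voices to [b]. → [uzedubabeabe].
/bukeapevex/: /k/ is a voiceless stop between vowels /u/ and /e/, so it voices to [g]. /p/ is a voiceless stop between vowels /a/ and /e/, so it voices to [b]. → [bugeabevex].
/legeutouzukozo/: /t/ is a voiceless stop between vowels /u/ and /o/, so it voices to [d]. /k/ is a voiceless stop between vowels /u/ and /o/, so it voices to [g]. → [legeudouzugozo].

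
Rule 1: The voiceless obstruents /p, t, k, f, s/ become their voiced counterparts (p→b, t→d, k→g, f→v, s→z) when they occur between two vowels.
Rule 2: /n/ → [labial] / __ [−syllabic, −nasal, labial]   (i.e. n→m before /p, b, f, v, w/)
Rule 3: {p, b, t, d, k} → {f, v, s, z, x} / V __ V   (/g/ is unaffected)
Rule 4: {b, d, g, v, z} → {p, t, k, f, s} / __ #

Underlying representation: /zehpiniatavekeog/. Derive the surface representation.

Rule 1 (intervocalic voicing): /t/ is a voiceless obstruent between vowels /a/ and /a/, so it voices to [d]. /k/ is a voiceless obstruent between vowels /e/ and /e/, so it voices to [g]. /zehpiniatavekeog/ → zehpiniadavegeog.
Rule 2 (nasal place assimilation): no segment meets the environment; /zehpiniadavegeog/ is unchanged.
Rule 3 (intervocalic spirantization): /d/ is a stop between vowels /a/ and /a/, so it spirantizes to the fricative [z]. /zehpiniadavegeog/ → zehpiniazavegeog.
Rule 4 (final devoicing): /g/ is a voiced obstruent in word-final position, so it devoices to [k]. /zehpiniazavegeog/ → zehpiniazavegeok.

zehpiniazavegeok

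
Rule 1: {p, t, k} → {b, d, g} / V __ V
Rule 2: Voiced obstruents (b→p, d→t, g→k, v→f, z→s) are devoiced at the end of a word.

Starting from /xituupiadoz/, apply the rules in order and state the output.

Rule 1 (intervocalic voicing): /t/ is a voiceless stop between vowels /i/ and /u/, so it voices to [d]. /p/ is a voiceless stop between vowels /u/ and /i/, so it voices to [b]. /xituupiadoz/ → xiduubiadoz.
Rule 2 (final devoicing): /z/ is a voiced obstruent in word-final position, so it devoices to [s]. /xiduubiadoz/ → xiduubiados.

xiduubiados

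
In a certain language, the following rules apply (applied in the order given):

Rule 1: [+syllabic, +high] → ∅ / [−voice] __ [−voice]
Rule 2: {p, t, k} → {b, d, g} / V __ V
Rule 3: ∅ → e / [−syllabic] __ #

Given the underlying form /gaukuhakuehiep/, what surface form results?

Rule 1 (high vowel syncope): /u/ is a high vowel flanked by voiceless consonants /k/ and /h/, so it deletes. /gaukuhakuehiep/ → gaukhakuehiep.
Rule 2 (intervocalic voicing): /k/ is a voiceless stop between vowels /a/ and /u/, so it voices to [g]. /gaukhakuehiep/ → gaukhaguehiep.
Rule 3 (final e-epenthesis): the form ends in the consonant /p/, so [e] is inserted word-finally. /gaukhaguehiep/ → gaukhaguehiepe.

gaukhaguehiepe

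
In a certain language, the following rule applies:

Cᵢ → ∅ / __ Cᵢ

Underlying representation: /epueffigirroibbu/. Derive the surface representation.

epuefigiroibu

/ff/ is a geminate; the first /f/ deletes.
/rr/ is a geminate; the first /r/ deletes.
/bb/ is a geminate; the first /b/ deletes.
The other instances of /p/, /f/, /g/, /r/, /b/ do not occur in the required environment and remain unchanged.
Surface form: [epuefigiroibu].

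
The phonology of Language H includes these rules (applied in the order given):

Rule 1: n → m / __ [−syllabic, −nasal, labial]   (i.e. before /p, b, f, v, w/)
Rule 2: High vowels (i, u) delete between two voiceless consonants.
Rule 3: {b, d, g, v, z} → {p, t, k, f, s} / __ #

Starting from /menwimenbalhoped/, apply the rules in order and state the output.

memwimembalhopet

Rule 1 (nasal place assimilation): /n/ precedes the labial consonant /w/, so it assimilates in place to [m]. /n/ precedes the labial consonant /b/, so it assimilates in place to [m]. /menwimenbalhoped/ → memwimembalhoped.
Rule 2 (high vowel syncope): no segment meets the environment; /memwimembalhoped/ is unchanged.
Rule 3 (final devoicing): /d/ is a voiced obstruent in word-final position, so it devoices to [t]. /memwimembalhoped/ → memwimembalhopet.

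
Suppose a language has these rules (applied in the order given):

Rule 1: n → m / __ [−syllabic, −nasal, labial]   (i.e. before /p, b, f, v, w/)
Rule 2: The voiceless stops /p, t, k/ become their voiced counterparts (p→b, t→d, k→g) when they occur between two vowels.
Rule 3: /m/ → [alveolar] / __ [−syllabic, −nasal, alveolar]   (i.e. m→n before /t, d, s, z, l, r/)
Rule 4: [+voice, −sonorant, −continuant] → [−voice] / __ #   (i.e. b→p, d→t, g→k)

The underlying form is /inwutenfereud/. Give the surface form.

imwudemfereut

Rule 1 (nasal place assimilation): /n/ precedes the labial consonant /w/, so it assimilates in place to [m]. /n/ precedes the labial consonant /f/, so it assimilates in place to [m]. /inwutenfereud/ → imwutemfereud.
Rule 2 (intervocalic voicing): /t/ is a voiceless stop between vowels /u/ and /e/, so it voices to [d]. /imwutemfereud/ → imwudemfereud.
Rule 3 (nasal place assimilation): no segment meets the environment; /imwudemfereud/ is unchanged.
Rule 4 (final devoicing): /d/ is a voiced stop in word-final position, so it devoices to [t]. /imwudemfereud/ → imwudemfereut.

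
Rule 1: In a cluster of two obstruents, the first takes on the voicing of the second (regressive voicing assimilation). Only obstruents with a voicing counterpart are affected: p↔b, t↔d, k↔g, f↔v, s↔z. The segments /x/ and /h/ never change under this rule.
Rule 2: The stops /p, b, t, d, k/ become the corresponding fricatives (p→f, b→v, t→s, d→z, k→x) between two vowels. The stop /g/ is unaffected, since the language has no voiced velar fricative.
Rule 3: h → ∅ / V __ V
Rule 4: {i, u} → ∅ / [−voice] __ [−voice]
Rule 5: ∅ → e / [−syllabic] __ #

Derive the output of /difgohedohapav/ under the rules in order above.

divgoezoafave

Rule 1 (regressive voicing assimilation): /f/ precedes the voiced obstruent /g/, so it voices to [v] by assimilation. /difgohedohapav/ → divgohedohapav.
Rule 2 (intervocalic spirantization): /d/ is a stop between vowels /e/ and /o/, so it spirantizes to the fricative [z]. /p/ is a stop between vowels /a/ and /a/, so it spirantizes to the fricative [f]. /divgohedohapav/ → divgohezohafav.
Rule 3 (intervocalic h-deletion): /h/ occurs between vowels /o/ and /e/, so it deletes. /h/ occurs between vowels /o/ and /a/, so it deletes. /divgohezohafav/ → divgoezoafav.
Rule 4 (high vowel syncope): no segment meets the environment; /divgoezoafav/ is unchanged.
Rule 5 (final e-epenthesis): the form ends in the consonant /v/, so [e] is inserted word-finally. /divgoezoafav/ → divgoezoafave.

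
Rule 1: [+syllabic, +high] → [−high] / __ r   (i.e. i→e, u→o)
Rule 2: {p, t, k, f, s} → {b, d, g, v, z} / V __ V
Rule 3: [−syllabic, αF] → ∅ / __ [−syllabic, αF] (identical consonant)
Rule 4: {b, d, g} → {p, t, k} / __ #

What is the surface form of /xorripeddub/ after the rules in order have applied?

Rule 1 (pre-rhotic lowering): no segment meets the environment; /xorripeddub/ is unchanged.
Rule 2 (intervocalic voicing): /p/ is a voiceless obstruent between vowels /i/ and /e/, so it voices to [b]. /xorripeddub/ → xorribeddub.
Rule 3 (degemination): /rr/ is a geminate; the first /r/ deletes. /dd/ is a geminate; the first /d/ deletes. /xorribeddub/ → xoribedub.
Rule 4 (final devoicing): /b/ is a voiced stop in word-final position, so it devoices to [p]. /xoribedub/ → xoribedup.

xoribedup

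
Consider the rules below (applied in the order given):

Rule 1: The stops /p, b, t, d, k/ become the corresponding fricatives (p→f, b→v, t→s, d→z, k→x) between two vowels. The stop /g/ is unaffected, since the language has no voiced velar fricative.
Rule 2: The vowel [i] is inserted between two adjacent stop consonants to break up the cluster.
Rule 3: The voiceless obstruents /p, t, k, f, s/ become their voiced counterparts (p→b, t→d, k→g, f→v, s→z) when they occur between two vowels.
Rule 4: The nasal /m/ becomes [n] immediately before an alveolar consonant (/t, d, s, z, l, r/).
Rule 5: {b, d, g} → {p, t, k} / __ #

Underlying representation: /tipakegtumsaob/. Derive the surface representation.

Rule 1 (intervocalic spirantization): /p/ is a stop between vowels /i/ and /a/, so it spirantizes to the fricative [f]. /k/ is a stop between vowels /a/ and /e/, so it spirantizes to the fricative [x]. /tipakegtumsaob/ → tifaxegtumsaob.
Rule 2 (stop-cluster i-epenthesis): /g/ and /t/ form a stop–stop cluster, so [i] is inserted between them. /tifaxegtumsaob/ → tifaxegitumsaob.
Rule 3 (intervocalic voicing): /f/ is a voiceless obstruent between vowels /i/ and /a/, so it voices to [v]. /t/ is a voiceless obstruent between vowels /i/ and /u/, so it voices to [d]. /tifaxegitumsaob/ → tivaxegidumsaob.
Rule 4 (nasal place assimilation): /m/ precedes the alveolar consonant /s/, so it assimilates in place to [n]. /tivaxegidumsaob/ → tivaxegidunsaob.
Rule 5 (final devoicing): /b/ is a voiced stop in word-final position, so it devoices to [p]. /tivaxegidunsaob/ → tivaxegidunsaop.

tivaxegidunsaop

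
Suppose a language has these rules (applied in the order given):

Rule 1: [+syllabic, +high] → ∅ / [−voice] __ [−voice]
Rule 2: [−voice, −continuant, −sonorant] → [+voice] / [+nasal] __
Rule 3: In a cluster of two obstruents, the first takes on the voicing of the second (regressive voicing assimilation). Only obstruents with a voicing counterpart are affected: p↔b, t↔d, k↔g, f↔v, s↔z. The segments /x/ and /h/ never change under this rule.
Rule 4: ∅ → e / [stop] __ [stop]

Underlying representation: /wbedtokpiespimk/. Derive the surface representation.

wbetetokepiespimg

Rule 1 (high vowel syncope): no segment meets the environment; /wbedtokpiespimk/ is unchanged.
Rule 2 (post-nasal voicing): /k/ is a voiceless stop immediately after the nasal /m/, so it voices to [g]. /wbedtokpiespimk/ → wbedtokpiespimg.
Rule 3 (regressive voicing assimilation): /d/ precedes the voiceless obstruent /t/, so it devoices to [t] by assimilation. /wbedtokpiespimg/ → wbettokpiespimg.
Rule 4 (stop-cluster e-epenthesis): /t/ and /t/ form a stop–stop cluster, so [e] is inserted between them. /k/ and /p/ form a stop–stop cluster, so [e] is inserted between them. /wbettokpiespimg/ → wbetetokepiespimg.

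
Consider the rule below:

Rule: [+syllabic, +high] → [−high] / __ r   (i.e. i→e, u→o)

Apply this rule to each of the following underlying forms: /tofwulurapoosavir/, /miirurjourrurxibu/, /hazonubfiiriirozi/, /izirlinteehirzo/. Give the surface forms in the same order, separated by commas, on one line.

tofwulorapoosaver, mierorjoorrorxibu, hazonubfierierozi, izerlinteeherzo

/tofwulurapoosavir/: /u/ is a high vowel immediately before /r/, so it lowers to [o]. /i/ is a high vowel immediately before /r/, so it lowers to [e]. → [tofwulorapoosaver].
/miirurjourrurxibu/: /i/ is a high vowel immediately before /r/, so it lowers to [e]. /u/ is a high vowel immediately before /r/, so it lowers to [o]. /u/ is a high vowel immediately before /r/, so it lowers to [o]. /u/ is a high vowel immediately before /r/, so it lowers to [o]. → [mierorjoorrorxibu].
/hazonubfiiriirozi/: /i/ is a high vowel immediately before /r/, so it lowers to [e]. /i/ is a high vowel immediately before /r/, so it lowers to [e]. → [hazonubfierierozi].
/izirlinteehirzo/: /i/ is a high vowel immediately before /r/, so it lowers to [e]. /i/ is a high vowel immediately before /r/, so it lowers to [e]. → [izerlinteeherzo].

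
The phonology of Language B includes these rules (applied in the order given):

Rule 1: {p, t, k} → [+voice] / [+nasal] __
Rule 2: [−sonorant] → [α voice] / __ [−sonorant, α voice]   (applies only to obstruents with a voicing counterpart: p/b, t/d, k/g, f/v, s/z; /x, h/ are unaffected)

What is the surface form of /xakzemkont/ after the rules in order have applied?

Rule 1 (post-nasal voicing): /k/ is a voiceless stop immediately after the nasal /m/, so it voices to [g]. /t/ is a voiceless stop immediately after the nasal /n/, so it voices to [d]. /xakzemkont/ → xakzemgond.
Rule 2 (regressive voicing assimilation): /k/ precedes the voiced obstruent /z/, so it voices to [g] by assimilation. /xakzemgond/ → xagzemgond.

xagzemgond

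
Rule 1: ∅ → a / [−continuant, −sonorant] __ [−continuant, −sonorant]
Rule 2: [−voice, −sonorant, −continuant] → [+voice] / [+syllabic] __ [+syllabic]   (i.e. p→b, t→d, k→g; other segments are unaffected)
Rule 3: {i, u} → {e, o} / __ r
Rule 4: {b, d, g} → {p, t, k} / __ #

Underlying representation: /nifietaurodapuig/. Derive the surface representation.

nifiedaorodabuik

Rule 1 (stop-cluster a-epenthesis): no segment meets the environment; /nifietaurodapuig/ is unchanged.
Rule 2 (intervocalic voicing): /t/ is a voiceless stop between vowels /e/ and /a/, so it voices to [d]. /p/ is a voiceless stop between vowels /a/ and /u/, so it voices to [b]. /nifietaurodapuig/ → nifiedaurodabuig.
Rule 3 (pre-rhotic lowering): /u/ is a high vowel immediately before /r/, so it lowers to [o]. /nifiedaurodabuig/ → nifiedaorodabuig.
Rule 4 (final devoicing): /g/ is a voiced stop in word-final position, so it devoices to [k]. /nifiedaorodabuig/ → nifiedaorodabuik.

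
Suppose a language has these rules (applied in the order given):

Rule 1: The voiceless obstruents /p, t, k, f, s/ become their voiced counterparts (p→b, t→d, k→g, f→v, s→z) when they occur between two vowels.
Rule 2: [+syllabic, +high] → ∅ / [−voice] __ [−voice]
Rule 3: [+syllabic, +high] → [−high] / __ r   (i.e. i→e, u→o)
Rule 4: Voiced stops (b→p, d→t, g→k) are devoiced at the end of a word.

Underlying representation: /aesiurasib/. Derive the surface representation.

aeziorazip

Rule 1 (intervocalic voicing): /s/ is a voiceless obstruent between vowels /e/ and /i/, so it voices to [z]. /s/ is a voiceless obstruent between vowels /a/ and /i/, so it voices to [z]. /aesiurasib/ → aeziurazib.
Rule 2 (high vowel syncope): no segment meets the environment; /aeziurazib/ is unchanged.
Rule 3 (pre-rhotic lowering): /u/ is a high vowel immediately before /r/, so it lowers to [o]. /aeziurazib/ → aeziorazib.
Rule 4 (final devoicing): /b/ is a voiced stop in word-final position, so it devoices to [p]. /aeziorazib/ → aeziorazip.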